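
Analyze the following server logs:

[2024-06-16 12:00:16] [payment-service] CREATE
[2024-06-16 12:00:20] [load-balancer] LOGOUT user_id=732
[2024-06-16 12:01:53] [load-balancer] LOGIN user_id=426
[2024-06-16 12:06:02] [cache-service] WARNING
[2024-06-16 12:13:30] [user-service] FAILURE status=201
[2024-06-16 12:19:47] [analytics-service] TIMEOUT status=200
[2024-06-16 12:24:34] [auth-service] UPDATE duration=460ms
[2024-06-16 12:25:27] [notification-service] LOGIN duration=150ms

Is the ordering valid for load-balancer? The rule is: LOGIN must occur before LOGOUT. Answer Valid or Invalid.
Invalid

To validate ordering:

1. Required order: LOGIN → LOGOUT
2. Rule: LOGIN must occur before LOGOUT
3. Check actual order of events for load-balancer
4. Result: Invalid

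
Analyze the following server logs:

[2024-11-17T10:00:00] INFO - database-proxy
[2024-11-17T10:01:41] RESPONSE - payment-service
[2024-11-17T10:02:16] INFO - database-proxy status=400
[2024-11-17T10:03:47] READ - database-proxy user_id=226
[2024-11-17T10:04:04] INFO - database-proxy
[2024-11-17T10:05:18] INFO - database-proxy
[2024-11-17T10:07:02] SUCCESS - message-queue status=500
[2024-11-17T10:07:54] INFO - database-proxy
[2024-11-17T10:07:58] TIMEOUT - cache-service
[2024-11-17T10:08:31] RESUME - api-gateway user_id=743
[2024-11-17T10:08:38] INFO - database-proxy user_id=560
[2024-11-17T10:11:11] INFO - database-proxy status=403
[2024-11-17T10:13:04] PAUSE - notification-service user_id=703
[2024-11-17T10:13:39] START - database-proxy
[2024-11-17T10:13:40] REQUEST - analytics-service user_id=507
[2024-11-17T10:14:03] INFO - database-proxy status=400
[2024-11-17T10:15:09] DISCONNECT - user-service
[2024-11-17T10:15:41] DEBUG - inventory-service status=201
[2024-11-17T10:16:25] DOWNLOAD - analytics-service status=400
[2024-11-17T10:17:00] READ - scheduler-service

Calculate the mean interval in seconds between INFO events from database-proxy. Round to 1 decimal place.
120.4

To calculate average interval:

1. Find all INFO events for database-proxy in order
2. Calculate time gaps between consecutive events
3. Compute mean of gaps: 843 / 7 = 120.4 seconds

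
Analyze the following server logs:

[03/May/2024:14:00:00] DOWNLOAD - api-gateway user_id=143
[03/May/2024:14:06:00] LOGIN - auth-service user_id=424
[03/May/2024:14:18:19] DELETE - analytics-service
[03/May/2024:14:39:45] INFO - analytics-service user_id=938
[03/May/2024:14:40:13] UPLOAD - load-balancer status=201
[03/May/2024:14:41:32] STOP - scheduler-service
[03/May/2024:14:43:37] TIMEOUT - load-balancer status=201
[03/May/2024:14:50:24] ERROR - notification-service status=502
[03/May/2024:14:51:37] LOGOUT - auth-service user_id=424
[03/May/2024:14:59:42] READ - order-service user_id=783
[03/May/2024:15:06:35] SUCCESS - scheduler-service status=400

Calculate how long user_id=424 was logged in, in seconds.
2737

To calculate session duration:

1. Find LOGIN event for user_id=424: 03/May/2024:14:06:00
2. Find LOGOUT event for user_id=424: 03/May/2024:14:51:37
3. Session duration: 03/May/2024:14:51:37 - 03/May/2024:14:06:00 = 2737 seconds (45 minutes)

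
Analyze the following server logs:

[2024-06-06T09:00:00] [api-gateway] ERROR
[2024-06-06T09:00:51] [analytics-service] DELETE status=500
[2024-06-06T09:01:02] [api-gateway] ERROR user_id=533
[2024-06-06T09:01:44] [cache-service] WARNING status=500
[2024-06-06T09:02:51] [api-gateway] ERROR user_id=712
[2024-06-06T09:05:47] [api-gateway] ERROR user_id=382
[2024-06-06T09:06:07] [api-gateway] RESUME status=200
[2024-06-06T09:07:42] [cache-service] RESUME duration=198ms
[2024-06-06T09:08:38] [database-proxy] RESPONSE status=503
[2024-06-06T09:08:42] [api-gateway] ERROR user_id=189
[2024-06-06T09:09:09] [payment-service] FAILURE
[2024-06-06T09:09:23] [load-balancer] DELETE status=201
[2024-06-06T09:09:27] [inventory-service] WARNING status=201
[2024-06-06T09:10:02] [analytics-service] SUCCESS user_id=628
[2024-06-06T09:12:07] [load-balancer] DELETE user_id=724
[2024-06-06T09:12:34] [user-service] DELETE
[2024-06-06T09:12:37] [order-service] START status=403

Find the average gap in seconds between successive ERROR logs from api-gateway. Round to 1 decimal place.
130.5

To calculate average interval:

1. Find all ERROR events for api-gateway in order
2. Calculate time gaps between consecutive events
3. Compute mean of gaps: 522 / 4 = 130.5 seconds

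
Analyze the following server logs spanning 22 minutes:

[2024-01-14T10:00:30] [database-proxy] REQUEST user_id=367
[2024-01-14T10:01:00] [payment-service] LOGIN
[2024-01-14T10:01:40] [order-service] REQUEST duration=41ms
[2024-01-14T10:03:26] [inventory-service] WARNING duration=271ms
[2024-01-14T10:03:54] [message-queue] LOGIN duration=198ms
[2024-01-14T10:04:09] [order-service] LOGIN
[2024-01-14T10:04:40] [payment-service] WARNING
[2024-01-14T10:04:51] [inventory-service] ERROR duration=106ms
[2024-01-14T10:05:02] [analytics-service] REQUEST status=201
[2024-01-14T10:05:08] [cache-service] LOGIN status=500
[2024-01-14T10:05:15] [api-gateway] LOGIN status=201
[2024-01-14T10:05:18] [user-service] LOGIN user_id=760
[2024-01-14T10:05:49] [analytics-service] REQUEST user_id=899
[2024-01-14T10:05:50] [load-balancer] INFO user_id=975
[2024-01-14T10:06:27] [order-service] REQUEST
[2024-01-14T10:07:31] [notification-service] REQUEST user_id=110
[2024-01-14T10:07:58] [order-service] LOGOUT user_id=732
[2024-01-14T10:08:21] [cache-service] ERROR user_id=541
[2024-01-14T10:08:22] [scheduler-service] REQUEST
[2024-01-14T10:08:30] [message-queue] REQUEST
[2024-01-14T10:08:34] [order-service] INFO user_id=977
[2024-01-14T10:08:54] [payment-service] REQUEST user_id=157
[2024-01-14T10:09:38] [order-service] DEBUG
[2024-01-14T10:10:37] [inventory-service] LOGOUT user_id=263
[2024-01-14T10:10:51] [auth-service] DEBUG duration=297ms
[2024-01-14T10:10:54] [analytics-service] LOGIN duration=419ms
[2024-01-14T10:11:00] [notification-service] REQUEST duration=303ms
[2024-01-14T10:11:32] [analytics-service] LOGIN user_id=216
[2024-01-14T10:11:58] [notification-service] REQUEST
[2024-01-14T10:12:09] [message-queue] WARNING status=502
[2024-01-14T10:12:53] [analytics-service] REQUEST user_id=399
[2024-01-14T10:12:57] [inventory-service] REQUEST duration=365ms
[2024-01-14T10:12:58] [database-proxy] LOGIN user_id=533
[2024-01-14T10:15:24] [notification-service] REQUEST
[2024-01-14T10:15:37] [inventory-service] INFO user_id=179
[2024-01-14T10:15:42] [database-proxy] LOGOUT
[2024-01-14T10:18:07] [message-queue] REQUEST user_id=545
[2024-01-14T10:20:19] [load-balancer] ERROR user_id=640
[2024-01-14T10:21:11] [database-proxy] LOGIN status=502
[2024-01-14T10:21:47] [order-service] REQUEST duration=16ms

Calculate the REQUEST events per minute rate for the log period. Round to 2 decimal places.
0.73

To calculate the rate:

1. Count total REQUEST events: 16
2. Total time period: 22 minutes
3. Rate = 16 / 22 = 0.73 events per minute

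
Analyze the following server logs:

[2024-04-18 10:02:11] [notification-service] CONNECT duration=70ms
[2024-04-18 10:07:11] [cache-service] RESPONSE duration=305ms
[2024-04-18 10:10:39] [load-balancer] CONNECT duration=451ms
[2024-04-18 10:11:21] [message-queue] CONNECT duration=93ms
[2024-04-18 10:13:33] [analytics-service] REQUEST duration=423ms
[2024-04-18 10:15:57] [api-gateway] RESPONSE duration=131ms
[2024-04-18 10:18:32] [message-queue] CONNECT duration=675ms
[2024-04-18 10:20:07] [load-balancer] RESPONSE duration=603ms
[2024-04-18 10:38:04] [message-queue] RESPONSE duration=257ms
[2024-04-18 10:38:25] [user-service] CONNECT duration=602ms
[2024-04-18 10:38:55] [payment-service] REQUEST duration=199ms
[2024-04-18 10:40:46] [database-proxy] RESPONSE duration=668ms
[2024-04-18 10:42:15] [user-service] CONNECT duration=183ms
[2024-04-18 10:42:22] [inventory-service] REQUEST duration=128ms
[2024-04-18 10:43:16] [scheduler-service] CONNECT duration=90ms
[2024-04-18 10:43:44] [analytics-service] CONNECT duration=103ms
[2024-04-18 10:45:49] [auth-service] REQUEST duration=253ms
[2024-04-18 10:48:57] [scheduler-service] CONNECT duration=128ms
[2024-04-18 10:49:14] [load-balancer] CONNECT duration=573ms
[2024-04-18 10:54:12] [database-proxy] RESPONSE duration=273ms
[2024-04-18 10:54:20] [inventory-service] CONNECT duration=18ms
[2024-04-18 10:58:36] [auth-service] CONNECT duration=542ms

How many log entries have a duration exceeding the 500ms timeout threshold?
6

To count timeouts:

1. Threshold: 500ms
2. Extract duration from each log entry
3. Count entries where duration > 500
4. Timeout count: 6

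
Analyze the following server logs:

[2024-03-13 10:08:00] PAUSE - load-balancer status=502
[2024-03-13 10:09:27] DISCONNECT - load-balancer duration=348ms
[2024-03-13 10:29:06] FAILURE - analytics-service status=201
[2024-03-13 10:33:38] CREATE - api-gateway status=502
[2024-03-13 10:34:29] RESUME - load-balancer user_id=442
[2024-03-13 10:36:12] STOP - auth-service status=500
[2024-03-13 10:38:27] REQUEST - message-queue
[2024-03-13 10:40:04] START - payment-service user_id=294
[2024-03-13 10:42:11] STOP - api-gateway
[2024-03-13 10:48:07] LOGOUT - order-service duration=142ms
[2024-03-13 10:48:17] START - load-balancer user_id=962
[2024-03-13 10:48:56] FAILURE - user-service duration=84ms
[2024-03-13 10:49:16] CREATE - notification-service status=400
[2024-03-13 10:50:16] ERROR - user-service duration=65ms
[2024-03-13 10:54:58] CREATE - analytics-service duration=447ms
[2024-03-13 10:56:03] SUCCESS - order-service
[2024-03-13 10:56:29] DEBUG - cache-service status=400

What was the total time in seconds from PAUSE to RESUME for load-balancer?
1589

To calculate state duration:

1. Find PAUSE event for load-balancer: 2024-03-13 10:08:00
2. Find RESUME event for load-balancer: 2024-03-13 10:34:29
3. Calculate duration: 2024-03-13 10:34:29 - 2024-03-13 10:08:00 = 1589 seconds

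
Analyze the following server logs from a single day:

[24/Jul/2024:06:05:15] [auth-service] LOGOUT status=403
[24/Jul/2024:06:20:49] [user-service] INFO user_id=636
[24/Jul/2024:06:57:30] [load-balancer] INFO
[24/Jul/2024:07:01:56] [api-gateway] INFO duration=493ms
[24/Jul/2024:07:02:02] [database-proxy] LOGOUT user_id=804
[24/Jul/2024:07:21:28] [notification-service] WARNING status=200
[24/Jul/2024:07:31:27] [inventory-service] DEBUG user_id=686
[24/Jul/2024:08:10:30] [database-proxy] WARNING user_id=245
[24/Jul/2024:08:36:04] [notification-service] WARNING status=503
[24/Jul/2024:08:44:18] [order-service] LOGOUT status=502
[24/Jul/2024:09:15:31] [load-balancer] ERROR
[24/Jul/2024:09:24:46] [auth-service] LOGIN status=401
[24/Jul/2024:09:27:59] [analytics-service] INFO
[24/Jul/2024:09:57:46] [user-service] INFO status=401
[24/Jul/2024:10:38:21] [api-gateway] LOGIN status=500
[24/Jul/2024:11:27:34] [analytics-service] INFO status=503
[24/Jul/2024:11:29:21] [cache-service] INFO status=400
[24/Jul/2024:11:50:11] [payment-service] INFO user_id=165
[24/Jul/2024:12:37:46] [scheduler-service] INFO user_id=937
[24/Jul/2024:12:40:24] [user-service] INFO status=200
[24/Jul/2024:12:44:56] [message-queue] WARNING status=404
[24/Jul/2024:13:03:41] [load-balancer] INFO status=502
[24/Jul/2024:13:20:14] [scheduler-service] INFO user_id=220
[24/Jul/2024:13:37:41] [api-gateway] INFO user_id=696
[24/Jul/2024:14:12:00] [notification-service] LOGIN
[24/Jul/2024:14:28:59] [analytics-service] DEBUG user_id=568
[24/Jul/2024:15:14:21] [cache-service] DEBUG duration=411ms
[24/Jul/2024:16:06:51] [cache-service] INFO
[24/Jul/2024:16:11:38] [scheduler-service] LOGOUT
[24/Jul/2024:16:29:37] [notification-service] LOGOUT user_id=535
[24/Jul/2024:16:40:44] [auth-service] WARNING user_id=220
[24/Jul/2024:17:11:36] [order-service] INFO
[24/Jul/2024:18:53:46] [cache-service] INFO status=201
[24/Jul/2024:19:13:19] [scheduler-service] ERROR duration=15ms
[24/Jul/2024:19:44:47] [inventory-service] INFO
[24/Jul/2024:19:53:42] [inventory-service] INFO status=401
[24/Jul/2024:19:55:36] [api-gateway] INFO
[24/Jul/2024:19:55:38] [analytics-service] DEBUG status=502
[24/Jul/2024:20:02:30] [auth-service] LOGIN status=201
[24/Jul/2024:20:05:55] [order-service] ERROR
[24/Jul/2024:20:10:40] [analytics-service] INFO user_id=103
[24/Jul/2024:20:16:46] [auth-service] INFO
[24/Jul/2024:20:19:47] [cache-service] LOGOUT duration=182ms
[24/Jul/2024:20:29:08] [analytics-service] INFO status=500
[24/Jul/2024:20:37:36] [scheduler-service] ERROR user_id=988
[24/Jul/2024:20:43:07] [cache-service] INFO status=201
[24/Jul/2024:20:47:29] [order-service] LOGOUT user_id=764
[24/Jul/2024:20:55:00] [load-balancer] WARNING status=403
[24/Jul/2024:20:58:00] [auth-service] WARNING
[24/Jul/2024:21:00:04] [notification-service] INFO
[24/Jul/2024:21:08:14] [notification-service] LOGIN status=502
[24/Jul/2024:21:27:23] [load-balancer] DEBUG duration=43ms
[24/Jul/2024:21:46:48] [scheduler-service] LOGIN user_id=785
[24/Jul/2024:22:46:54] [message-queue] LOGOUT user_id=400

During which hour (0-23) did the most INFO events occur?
20

To find the peak hour:

1. Group all INFO events by hour
2. Count events in each hour
3. Find hour with maximum count
4. Peak hour: 20 (with 4 events)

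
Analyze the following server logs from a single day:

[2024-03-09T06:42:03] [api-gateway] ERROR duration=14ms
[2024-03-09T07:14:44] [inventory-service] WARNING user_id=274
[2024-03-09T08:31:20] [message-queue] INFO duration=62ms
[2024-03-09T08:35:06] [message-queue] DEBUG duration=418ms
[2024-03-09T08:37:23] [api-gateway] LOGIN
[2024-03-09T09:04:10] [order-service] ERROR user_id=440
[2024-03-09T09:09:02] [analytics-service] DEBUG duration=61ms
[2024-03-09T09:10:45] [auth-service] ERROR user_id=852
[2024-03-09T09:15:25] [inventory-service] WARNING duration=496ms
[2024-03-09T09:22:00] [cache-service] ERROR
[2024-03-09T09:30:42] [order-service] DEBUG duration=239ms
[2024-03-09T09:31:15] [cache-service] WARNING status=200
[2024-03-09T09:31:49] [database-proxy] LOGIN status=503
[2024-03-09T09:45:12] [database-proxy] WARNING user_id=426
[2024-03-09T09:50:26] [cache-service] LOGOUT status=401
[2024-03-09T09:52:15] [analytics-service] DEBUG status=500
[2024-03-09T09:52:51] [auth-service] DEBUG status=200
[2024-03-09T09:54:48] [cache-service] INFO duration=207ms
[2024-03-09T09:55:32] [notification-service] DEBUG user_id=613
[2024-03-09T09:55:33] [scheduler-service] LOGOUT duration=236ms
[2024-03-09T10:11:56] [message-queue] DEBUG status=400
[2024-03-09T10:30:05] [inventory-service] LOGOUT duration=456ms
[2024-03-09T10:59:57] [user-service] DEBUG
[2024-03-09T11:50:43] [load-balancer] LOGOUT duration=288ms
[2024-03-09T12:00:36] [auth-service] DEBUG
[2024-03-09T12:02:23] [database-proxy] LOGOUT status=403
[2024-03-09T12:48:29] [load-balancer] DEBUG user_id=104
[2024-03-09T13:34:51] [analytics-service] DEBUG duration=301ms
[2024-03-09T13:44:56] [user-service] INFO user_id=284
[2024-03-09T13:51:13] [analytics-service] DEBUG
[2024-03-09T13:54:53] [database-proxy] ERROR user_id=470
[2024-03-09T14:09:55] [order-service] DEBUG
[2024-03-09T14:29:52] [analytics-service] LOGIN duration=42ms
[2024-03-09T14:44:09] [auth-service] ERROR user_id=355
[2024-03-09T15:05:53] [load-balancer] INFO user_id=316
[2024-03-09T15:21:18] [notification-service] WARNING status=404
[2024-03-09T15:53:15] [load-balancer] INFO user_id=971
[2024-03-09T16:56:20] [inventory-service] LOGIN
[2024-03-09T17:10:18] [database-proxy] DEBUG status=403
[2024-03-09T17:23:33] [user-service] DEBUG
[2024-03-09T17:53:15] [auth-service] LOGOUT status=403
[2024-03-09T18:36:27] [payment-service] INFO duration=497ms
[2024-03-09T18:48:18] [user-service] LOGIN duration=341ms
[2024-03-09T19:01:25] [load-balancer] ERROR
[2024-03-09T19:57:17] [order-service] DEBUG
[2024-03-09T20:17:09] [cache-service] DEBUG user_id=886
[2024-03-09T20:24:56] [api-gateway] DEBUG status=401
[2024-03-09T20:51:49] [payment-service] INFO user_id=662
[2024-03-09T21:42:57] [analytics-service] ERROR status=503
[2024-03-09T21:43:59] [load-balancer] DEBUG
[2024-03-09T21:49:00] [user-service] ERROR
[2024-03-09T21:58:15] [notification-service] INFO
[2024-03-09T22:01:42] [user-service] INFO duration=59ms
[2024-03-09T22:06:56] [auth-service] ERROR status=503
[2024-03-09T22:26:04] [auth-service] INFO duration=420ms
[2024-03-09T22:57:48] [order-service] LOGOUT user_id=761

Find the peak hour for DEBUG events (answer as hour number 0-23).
9

To find the peak hour:

1. Group all DEBUG events by hour
2. Count events in each hour
3. Find hour with maximum count
4. Peak hour: 9 (with 5 events)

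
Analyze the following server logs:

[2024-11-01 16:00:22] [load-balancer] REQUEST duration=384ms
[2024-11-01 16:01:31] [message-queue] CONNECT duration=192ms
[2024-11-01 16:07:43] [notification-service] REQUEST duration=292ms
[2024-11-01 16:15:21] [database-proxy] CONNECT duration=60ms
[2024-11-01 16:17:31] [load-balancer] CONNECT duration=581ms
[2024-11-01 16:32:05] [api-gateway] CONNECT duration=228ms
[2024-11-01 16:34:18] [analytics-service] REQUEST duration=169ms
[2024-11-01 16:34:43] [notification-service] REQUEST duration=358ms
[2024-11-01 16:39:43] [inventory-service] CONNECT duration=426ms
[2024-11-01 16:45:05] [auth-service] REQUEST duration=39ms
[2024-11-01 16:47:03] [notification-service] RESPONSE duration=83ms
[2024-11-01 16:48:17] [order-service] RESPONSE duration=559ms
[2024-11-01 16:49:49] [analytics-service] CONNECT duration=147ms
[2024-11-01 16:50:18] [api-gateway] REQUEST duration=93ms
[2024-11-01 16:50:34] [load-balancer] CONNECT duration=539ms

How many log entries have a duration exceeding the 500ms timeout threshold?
3

To count timeouts:

1. Threshold: 500ms
2. Extract duration from each log entry
3. Count entries where duration > 500
4. Timeout count: 3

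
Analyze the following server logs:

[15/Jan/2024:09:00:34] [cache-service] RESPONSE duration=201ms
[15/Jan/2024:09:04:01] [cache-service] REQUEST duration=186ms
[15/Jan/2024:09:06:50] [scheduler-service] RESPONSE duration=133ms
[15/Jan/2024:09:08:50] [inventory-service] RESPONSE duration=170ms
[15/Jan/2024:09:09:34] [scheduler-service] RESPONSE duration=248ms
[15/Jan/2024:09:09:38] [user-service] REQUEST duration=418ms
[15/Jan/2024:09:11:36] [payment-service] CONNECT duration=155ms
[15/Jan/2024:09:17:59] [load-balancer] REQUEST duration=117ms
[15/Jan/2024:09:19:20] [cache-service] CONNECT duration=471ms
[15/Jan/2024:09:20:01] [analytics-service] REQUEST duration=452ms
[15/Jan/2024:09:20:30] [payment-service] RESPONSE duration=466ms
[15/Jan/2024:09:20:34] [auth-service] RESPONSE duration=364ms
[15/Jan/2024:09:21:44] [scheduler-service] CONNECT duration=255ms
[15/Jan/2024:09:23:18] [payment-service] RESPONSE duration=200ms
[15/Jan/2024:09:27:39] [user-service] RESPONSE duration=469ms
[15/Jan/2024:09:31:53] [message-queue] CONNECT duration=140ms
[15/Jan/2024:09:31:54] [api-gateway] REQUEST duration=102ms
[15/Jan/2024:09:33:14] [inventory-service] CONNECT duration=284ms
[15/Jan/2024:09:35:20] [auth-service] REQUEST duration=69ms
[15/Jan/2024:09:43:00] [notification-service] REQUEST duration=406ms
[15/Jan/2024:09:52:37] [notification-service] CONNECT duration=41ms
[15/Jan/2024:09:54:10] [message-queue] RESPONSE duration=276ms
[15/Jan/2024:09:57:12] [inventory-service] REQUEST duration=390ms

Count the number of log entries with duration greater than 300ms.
8

To count timeouts:

1. Threshold: 300ms
2. Extract duration from each log entry
3. Count entries where duration > 300
4. Timeout count: 8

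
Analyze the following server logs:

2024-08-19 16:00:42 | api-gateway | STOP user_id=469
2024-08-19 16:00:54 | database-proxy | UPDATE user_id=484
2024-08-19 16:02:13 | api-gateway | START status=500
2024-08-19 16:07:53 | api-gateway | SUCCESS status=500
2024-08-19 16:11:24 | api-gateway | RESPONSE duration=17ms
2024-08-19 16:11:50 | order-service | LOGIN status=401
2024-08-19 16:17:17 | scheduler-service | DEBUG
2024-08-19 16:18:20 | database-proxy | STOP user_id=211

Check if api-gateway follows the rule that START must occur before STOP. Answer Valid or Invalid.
Invalid

To validate ordering:

1. Required order: START → STOP
2. Rule: START must occur before STOP
3. Check actual order of events for api-gateway
4. Result: Invalid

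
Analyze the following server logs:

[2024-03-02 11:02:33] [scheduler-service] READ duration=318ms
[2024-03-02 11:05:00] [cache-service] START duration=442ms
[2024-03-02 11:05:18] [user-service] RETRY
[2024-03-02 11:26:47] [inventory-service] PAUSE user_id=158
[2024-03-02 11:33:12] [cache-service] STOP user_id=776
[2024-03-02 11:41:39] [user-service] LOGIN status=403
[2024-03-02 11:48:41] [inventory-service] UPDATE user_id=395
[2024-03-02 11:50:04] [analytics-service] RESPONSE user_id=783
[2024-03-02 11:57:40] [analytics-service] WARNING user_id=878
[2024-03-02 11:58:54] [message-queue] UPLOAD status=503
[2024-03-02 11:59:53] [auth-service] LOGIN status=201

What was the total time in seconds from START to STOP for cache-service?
1692

To calculate state duration:

1. Find START event for cache-service: 2024-03-02 11:05:00
2. Find STOP event for cache-service: 2024-03-02 11:33:12
3. Calculate duration: 2024-03-02 11:33:12 - 2024-03-02 11:05:00 = 1692 seconds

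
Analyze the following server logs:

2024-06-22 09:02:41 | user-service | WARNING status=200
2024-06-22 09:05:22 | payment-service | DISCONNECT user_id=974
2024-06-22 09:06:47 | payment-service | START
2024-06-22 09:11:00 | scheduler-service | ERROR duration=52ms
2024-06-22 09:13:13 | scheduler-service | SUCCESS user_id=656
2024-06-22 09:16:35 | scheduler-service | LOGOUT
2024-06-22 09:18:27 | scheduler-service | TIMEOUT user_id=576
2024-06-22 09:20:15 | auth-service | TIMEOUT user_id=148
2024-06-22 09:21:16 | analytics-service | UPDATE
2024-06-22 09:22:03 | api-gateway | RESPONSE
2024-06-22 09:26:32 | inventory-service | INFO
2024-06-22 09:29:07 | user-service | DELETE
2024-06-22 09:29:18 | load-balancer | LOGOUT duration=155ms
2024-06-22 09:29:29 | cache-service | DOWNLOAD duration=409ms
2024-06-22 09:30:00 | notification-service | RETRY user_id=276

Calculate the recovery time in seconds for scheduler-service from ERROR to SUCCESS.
133

To calculate recovery time:

1. Find ERROR event for scheduler-service: 2024-06-22 09:11:00
2. Find next SUCCESS event for scheduler-service: 2024-06-22 09:13:13
3. Recovery time: 2024-06-22 09:13:13 - 2024-06-22 09:11:00 = 133 seconds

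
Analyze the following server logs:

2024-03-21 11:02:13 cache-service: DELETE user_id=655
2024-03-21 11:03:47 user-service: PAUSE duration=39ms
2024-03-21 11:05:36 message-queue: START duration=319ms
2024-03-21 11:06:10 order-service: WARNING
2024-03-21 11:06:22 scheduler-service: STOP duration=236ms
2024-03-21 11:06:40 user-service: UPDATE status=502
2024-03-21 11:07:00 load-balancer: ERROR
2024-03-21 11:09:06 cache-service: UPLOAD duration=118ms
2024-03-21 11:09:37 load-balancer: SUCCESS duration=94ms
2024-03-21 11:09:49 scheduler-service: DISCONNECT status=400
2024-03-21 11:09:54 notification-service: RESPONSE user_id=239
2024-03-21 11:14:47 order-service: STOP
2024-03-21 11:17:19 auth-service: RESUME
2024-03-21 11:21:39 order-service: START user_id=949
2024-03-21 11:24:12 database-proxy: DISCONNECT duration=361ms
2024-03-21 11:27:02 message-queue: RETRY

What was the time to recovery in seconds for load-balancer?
157

To calculate recovery time:

1. Find ERROR event for load-balancer: 2024-03-21 11:07:00
2. Find next SUCCESS event for load-balancer: 2024-03-21 11:09:37
3. Recovery time: 2024-03-21 11:09:37 - 2024-03-21 11:07:00 = 157 seconds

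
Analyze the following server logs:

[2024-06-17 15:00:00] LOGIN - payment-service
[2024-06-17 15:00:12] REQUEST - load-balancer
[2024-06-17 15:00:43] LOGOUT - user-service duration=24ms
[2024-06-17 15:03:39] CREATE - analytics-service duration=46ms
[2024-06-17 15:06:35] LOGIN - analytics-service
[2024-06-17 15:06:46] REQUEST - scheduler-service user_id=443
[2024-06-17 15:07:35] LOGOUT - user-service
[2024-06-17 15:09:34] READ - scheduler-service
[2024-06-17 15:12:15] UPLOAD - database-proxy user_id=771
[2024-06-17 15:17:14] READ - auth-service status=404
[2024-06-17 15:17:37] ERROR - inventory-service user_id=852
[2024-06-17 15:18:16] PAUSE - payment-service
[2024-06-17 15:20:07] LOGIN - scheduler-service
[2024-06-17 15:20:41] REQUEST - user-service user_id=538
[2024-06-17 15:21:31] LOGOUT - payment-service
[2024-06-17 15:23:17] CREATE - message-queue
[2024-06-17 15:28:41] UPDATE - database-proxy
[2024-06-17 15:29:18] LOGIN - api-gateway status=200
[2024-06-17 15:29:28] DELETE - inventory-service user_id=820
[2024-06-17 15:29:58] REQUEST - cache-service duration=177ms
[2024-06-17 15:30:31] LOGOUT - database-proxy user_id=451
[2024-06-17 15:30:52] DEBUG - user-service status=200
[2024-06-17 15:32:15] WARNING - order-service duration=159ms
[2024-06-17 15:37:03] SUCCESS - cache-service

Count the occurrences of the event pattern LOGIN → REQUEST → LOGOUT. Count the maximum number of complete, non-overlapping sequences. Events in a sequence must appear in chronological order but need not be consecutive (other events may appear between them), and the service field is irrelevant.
4

To count sequences:

1. Look for pattern: LOGIN → REQUEST → LOGOUT
2. Greedily scan the log in chronological order, matching each sequence element in turn (ignoring service)
3. Each time the full pattern completes, increment the count and restart matching from the next event
4. Complete non-overlapping sequences found: 4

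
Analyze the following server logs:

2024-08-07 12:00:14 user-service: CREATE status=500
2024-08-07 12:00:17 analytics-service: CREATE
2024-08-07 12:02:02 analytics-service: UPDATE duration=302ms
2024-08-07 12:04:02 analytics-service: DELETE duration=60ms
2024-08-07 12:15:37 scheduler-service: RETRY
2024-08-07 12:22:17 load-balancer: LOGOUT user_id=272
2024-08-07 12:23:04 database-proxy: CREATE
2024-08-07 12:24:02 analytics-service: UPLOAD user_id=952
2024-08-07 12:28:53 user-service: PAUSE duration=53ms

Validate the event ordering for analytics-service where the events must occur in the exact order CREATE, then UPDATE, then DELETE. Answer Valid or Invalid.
Valid

To validate ordering:

1. Required order: CREATE → UPDATE → DELETE
2. Rule: the events must occur in the exact order CREATE, then UPDATE, then DELETE
3. Check actual order of events for analytics-service
4. Result: Valid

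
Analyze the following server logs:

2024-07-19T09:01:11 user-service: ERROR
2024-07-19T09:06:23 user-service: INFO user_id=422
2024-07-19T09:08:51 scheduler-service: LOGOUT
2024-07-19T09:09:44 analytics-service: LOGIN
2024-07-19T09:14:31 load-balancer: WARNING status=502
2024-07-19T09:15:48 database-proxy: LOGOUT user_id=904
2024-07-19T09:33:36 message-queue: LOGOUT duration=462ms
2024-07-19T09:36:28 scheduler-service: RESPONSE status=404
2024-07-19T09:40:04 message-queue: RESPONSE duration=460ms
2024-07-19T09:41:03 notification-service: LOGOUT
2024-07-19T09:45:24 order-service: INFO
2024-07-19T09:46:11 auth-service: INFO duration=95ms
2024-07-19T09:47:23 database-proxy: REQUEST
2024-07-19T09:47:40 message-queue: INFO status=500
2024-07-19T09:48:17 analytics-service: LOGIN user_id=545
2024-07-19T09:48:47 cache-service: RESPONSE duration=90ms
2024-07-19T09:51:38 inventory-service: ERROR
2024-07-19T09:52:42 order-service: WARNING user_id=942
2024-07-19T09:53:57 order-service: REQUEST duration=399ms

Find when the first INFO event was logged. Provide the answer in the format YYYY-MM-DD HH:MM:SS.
2024-07-19 09:06:23

To find the first event:

1. Filter for all INFO events
2. Sort by timestamp
3. Select the first one
4. Timestamp: 2024-07-19 09:06:23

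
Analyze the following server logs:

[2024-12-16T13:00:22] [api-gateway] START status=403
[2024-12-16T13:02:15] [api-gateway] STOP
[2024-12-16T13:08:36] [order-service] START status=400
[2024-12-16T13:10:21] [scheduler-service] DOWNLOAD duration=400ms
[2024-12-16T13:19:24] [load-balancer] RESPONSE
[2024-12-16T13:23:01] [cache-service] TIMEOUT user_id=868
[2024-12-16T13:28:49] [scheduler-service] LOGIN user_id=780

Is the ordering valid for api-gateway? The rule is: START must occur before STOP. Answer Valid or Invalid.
Valid

To validate ordering:

1. Required order: START → STOP
2. Rule: START must occur before STOP
3. Check actual order of events for api-gateway
4. Result: Valid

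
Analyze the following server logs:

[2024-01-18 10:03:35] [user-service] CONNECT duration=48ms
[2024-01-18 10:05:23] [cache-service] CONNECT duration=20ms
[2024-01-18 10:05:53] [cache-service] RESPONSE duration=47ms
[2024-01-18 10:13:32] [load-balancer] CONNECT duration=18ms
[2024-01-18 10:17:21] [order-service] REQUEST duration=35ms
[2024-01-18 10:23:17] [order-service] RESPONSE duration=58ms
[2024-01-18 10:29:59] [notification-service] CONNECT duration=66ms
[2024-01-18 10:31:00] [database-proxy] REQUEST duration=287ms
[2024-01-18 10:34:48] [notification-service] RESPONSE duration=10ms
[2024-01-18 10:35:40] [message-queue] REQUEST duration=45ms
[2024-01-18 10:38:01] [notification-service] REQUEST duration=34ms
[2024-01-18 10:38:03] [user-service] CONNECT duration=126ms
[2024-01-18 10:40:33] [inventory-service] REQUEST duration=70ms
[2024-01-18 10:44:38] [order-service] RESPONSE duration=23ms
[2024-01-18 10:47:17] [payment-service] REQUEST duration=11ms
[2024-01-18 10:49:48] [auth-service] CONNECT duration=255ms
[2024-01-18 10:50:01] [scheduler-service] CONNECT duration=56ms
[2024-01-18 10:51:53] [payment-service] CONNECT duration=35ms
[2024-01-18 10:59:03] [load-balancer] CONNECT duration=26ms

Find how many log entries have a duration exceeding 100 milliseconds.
3

To count timeouts:

1. Threshold: 100ms
2. Extract duration from each log entry
3. Count entries where duration > 100
4. Timeout count: 3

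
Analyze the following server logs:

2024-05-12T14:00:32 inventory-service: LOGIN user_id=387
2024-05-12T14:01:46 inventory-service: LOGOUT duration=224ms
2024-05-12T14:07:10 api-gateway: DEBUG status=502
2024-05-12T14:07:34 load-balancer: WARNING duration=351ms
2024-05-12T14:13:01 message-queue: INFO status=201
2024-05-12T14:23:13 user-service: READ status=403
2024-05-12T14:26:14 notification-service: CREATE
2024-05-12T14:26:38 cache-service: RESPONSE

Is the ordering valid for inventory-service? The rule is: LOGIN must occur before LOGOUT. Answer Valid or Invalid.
Valid

To validate ordering:

1. Required order: LOGIN → LOGOUT
2. Rule: LOGIN must occur before LOGOUT
3. Check actual order of events for inventory-service
4. Result: Valid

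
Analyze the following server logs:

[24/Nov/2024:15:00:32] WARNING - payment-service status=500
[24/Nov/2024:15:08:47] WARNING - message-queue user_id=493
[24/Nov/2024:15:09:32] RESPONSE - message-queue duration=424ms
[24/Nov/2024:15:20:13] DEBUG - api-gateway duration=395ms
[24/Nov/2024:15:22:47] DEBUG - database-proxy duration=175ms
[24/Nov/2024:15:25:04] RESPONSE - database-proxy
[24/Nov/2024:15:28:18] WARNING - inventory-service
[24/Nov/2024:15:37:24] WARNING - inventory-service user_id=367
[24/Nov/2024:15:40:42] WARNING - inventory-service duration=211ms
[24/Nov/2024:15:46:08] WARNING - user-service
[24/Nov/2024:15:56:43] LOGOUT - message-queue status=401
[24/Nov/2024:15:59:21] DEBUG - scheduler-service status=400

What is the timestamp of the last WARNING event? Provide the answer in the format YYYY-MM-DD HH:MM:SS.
2024-11-24 15:46:08

To find the last event:

1. Filter for all WARNING events
2. Sort by timestamp
3. Select the last one
4. Timestamp: 2024-11-24 15:46:08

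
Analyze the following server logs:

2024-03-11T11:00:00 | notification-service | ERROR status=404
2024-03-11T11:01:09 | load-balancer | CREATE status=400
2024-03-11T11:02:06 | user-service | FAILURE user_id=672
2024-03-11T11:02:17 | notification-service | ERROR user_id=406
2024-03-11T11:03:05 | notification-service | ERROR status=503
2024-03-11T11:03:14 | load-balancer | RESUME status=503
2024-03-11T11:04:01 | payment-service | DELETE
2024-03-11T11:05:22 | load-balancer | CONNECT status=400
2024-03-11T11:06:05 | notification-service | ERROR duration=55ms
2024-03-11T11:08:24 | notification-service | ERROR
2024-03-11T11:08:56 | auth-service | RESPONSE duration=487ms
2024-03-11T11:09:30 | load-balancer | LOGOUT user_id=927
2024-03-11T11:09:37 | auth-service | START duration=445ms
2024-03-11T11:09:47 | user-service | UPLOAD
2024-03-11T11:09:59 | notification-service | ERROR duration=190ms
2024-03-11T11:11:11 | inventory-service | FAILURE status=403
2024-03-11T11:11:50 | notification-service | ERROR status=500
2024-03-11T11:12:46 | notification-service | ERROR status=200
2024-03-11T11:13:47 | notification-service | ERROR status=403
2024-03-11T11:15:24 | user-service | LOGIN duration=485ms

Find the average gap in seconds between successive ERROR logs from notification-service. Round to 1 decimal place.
103.4

To calculate average interval:

1. Find all ERROR events for notification-service in order
2. Calculate time gaps between consecutive events
3. Compute mean of gaps: 827 / 8 = 103.4 seconds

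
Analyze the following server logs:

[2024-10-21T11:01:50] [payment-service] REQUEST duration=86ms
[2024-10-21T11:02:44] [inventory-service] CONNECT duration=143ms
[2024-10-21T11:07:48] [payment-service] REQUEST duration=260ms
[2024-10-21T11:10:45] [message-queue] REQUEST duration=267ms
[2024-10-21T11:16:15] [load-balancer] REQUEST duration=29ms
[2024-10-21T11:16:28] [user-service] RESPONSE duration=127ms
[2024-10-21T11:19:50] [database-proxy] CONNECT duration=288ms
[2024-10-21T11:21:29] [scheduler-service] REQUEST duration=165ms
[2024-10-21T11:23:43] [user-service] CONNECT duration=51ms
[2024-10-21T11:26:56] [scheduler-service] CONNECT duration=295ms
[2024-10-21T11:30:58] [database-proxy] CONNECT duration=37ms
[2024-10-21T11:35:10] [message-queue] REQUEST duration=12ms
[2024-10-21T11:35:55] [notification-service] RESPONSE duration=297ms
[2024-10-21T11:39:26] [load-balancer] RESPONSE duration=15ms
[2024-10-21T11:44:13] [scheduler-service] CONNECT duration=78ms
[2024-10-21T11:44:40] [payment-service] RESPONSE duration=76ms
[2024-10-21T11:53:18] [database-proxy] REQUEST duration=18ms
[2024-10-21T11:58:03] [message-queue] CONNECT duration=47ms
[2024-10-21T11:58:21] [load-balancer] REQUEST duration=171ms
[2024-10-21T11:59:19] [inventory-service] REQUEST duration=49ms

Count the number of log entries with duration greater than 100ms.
9

To count timeouts:

1. Threshold: 100ms
2. Extract duration from each log entry
3. Count entries where duration > 100
4. Timeout count: 9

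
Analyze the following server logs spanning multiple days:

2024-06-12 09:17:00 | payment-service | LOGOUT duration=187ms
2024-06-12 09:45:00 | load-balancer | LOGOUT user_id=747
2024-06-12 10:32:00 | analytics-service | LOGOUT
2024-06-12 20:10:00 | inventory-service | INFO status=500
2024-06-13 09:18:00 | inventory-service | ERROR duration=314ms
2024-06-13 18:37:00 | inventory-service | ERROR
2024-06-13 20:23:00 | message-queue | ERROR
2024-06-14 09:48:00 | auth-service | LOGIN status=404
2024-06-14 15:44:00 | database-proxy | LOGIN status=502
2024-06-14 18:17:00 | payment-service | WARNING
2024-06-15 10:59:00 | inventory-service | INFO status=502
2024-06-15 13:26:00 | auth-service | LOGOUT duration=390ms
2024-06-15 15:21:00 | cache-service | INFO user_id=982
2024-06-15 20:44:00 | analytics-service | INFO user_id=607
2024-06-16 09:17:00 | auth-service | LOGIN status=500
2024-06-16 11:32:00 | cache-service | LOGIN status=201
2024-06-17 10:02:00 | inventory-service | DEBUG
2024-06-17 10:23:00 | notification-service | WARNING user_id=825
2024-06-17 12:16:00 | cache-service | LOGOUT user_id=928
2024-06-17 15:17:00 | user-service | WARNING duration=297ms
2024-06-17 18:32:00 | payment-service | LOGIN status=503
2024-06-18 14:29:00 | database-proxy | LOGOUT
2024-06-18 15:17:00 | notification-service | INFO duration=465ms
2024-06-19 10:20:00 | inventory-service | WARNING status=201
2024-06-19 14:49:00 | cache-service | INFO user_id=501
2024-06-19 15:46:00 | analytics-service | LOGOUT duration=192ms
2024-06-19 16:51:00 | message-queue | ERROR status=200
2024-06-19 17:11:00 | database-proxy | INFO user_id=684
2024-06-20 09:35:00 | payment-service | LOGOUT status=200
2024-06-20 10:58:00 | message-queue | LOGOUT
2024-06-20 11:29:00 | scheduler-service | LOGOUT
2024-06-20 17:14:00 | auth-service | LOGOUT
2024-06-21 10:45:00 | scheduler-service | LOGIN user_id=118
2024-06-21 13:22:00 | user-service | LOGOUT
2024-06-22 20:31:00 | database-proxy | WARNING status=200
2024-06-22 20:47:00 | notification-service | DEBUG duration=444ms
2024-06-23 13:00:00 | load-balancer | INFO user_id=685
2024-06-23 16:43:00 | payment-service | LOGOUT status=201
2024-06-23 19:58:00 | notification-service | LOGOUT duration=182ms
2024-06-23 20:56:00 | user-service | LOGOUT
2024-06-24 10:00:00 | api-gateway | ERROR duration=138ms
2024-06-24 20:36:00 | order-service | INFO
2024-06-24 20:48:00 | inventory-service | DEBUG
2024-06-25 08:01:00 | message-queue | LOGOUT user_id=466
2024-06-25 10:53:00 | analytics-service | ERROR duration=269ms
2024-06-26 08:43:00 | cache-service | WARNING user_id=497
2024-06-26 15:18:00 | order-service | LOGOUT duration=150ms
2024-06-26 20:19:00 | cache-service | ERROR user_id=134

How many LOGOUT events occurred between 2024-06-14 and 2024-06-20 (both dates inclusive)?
8

To filter by date range:

1. Date range: 2024-06-14 through 2024-06-20, both dates inclusive
2. Filter for LOGOUT events whose date falls in this range
3. Count matching events: 8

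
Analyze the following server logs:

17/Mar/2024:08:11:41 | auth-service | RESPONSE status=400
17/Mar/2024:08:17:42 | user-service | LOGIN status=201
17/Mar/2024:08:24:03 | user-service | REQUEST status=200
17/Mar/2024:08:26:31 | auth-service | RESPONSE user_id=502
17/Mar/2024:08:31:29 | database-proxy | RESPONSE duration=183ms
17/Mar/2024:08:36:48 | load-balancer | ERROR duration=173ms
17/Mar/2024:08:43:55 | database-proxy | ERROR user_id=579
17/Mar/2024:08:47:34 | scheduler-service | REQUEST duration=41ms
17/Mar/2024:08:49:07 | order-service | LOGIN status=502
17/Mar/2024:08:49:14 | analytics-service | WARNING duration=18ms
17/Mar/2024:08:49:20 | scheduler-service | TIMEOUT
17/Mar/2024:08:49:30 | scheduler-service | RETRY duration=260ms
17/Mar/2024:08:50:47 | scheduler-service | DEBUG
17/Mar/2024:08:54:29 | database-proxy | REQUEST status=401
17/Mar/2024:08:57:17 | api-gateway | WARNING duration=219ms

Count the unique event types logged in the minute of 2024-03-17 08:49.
4

To count unique event types:

1. Filter events in the minute starting at 2024-03-17 08:49
2. Extract event types from matching entries
3. Count unique types: 4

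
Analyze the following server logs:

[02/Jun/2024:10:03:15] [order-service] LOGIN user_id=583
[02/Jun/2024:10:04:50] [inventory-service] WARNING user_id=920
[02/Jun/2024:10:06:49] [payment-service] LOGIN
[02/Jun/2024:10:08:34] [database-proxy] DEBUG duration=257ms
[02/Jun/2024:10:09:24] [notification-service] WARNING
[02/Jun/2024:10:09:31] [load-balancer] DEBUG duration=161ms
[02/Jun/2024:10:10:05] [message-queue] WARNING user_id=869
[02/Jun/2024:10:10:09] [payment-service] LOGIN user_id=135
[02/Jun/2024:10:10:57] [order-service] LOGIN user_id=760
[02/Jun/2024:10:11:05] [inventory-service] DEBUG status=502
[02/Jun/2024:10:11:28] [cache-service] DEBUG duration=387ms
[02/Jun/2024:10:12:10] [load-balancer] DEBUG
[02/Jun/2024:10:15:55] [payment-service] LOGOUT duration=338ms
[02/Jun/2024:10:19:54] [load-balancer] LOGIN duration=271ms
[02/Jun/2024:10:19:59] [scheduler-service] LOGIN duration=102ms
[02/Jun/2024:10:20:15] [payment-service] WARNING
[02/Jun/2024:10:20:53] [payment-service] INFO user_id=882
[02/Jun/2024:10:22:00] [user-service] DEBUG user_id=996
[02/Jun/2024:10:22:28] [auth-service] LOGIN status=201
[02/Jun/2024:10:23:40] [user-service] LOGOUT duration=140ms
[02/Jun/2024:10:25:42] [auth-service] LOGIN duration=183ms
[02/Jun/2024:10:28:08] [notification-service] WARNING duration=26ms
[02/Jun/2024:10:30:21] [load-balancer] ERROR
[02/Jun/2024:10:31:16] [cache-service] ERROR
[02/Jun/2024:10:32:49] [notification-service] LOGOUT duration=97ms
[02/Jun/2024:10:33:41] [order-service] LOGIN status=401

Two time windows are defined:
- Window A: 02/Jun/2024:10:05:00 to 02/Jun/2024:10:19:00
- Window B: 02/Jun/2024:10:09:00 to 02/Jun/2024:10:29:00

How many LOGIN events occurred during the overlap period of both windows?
2

To find overlap events:

1. Window A: 02/Jun/2024:10:05:00 to 02/Jun/2024:10:19:00
2. Window B: 02/Jun/2024:10:09:00 to 02/Jun/2024:10:29:00
3. Overlap period: 02/Jun/2024:10:09:00 to 02/Jun/2024:10:19:00
4. Count LOGIN events in overlap: 2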